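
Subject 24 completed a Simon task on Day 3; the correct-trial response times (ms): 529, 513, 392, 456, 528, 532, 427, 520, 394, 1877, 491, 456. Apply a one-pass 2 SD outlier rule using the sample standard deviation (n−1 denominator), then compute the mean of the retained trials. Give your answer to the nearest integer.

476 ms

n = 12, ΣRT = 7115, M = 592.917
Σ(x−M)² = 1827926.92; s = √(1827926.92/11) = 407.646
Cutoffs: 592.917 ± 2·407.646 → [-222.4, 1408.2]
Outside: 1877 → excluded.
Retained (n=11): Σ = 5238, mean = 5238/11 = 476.182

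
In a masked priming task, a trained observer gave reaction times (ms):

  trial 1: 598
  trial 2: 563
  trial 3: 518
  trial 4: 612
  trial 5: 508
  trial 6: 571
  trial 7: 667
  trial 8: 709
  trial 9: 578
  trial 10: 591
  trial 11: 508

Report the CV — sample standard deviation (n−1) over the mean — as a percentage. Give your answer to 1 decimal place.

n = 11, Σ = 6423, M = 583.9091
Σ(x−M)² = 40096.909; s = √(40096.909/10) = 63.3221
CV = 63.3221 / 583.9091 = 0.10845 = 10.845%

10.8%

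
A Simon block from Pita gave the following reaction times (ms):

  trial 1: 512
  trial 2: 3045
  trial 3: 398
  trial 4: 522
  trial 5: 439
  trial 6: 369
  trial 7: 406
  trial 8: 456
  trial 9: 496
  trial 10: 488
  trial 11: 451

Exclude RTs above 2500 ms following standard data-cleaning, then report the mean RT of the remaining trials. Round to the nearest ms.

Excluded: 3045
Retained (n=10): Σ = 4537
Mean = 4537/10 = 453.7000

454 ms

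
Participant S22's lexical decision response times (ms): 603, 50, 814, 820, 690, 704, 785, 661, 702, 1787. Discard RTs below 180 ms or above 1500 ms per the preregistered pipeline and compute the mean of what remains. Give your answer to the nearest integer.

Excluded: 50, 1787
Retained (n=8): Σ = 5779
Mean = 5779/8 = 722.3750

722 ms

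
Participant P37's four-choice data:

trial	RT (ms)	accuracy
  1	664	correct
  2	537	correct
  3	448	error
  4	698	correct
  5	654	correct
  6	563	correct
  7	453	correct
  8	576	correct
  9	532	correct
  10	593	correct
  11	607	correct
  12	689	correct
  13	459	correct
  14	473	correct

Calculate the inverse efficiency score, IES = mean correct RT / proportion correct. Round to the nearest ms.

Correct trials (n=13): 664, 537, 698, 654, 563, 453, 576, 532, 593, 607, 689, 459, 473
Mean correct RT = 7498/13 = 576.7692 ms
Proportion correct = 13/14
IES = 576.7692 / (13/14) = 621.136 ms

621 ms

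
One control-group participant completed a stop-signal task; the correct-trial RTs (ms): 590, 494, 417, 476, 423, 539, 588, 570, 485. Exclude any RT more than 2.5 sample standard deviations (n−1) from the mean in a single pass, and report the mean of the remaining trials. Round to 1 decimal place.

509.1 ms

n = 9, ΣRT = 4582, M = 509.111
Σ(x−M)² = 35172.89; s = √(35172.89/8) = 66.307
Cutoffs: 509.111 ± 2.5·66.307 → [343.3, 674.9]
No RTs fall outside the cutoffs; all 9 retained. Mean = 4582/9 = 509.111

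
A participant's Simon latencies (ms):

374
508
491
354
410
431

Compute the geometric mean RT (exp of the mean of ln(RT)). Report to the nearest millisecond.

424 ms

ln(RT): 5.9243, 6.2305, 6.1964, 5.8693, 6.0162, 6.0661
Mean ln(RT) = 36.3027/6 = 6.05046
Geometric mean = exp(6.05046) = 424.31 ms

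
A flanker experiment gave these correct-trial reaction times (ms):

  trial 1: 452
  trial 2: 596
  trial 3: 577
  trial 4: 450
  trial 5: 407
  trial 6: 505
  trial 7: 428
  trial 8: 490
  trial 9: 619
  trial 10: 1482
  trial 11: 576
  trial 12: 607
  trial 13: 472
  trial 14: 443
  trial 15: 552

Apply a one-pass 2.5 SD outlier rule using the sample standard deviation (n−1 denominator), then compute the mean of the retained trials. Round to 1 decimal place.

n = 15, ΣRT = 8656, M = 577.067
Σ(x−M)² = 947264.93; s = √(947264.93/14) = 260.119
Cutoffs: 577.067 ± 2.5·260.119 → [-73.2, 1227.4]
Outside: 1482 → excluded.
Retained (n=14): Σ = 7174, mean = 7174/14 = 512.429

512.4 ms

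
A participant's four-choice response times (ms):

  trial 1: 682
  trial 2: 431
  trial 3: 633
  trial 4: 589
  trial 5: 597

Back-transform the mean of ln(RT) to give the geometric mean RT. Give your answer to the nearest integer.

580 ms

ln(RT): 6.5250, 6.0661, 6.4505, 6.3784, 6.3919
Mean ln(RT) = 31.8120/5 = 6.36239
Geometric mean = exp(6.36239) = 579.63 ms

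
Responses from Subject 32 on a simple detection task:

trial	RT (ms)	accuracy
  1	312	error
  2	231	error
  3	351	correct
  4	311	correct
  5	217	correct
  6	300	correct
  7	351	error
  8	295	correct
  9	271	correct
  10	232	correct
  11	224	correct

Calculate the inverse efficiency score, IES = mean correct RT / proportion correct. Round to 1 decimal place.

378.3 ms

Correct trials (n=8): 351, 311, 217, 300, 295, 271, 232, 224
Mean correct RT = 2201/8 = 275.1250 ms
Proportion correct = 8/11
IES = 275.1250 / (8/11) = 378.297 ms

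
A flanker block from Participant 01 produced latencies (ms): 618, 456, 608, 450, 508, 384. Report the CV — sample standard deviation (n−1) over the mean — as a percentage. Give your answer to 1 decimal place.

18.5%

n = 6, Σ = 3024, M = 504.0000
Σ(x−M)² = 43448.000; s = √(43448.000/5) = 93.2180
CV = 93.2180 / 504.0000 = 0.18496 = 18.496%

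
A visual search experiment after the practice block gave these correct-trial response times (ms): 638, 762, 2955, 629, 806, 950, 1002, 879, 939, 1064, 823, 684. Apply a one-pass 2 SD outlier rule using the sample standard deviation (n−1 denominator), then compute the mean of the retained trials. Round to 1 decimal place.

n = 12, ΣRT = 12131, M = 1010.917
Σ(x−M)² = 4339706.92; s = √(4339706.92/11) = 628.107
Cutoffs: 1010.917 ± 2·628.107 → [-245.3, 2267.1]
Outside: 2955 → excluded.
Retained (n=11): Σ = 9176, mean = 9176/11 = 834.182

834.2 ms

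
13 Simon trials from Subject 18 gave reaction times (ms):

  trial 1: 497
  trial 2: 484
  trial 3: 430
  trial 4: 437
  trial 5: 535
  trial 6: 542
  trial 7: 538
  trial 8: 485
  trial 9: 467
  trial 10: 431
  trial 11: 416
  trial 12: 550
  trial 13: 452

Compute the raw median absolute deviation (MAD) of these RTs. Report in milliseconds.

51 ms

Sorted: 416, 430, 431, 437, 452, 467, 484, 485, 497, 535, 538, 542, 550 → median = 484
|x − 484|: 13, 0, 54, 47, 51, 58, 54, 1, 17, 53, 68, 66, 32
Sorted deviations: 0, 1, 13, 17, 32, 47, 51, 53, 54, 54, 58, 66, 68 → MAD = 51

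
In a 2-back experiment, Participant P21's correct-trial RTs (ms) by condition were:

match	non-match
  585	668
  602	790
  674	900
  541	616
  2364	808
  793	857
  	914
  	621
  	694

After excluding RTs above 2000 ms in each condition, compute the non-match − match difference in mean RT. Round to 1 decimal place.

match: exclude 2364
M(match) = 3195/5 = 639.000
M(non-match) = 6868/9 = 763.111
Difference = 763.111 − 639.000 = 124.111 ms

124.1 ms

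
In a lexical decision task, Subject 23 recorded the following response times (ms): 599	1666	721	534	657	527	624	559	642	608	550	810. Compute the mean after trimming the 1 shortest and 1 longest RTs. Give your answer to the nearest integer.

Sorted: 527, 534, 550, 559, 599, 608, 624, 642, 657, 721, 810, 1666
Drop lowest 1 (527) and highest 1 (1666)
Remaining (n=10): Σ = 6304, mean = 6304/10 = 630.400

630 ms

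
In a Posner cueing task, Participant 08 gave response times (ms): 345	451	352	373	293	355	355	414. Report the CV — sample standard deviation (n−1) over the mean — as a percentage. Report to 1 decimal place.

12.9%

n = 8, Σ = 2938, M = 367.2500
Σ(x−M)² = 15773.500; s = √(15773.500/7) = 47.4695
CV = 47.4695 / 367.2500 = 0.12926 = 12.926%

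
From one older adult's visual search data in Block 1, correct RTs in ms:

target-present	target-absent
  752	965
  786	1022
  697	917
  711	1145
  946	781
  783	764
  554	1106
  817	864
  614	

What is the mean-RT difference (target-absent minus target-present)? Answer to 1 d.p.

205.5 ms

M(target-present) = 6660/9 = 740.000
M(target-absent) = 7564/8 = 945.500
Difference = 945.500 − 740.000 = 205.500 ms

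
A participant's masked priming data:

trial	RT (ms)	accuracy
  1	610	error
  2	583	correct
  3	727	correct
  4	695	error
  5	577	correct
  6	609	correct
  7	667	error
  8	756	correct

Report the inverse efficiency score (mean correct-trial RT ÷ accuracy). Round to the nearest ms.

Correct trials (n=5): 583, 727, 577, 609, 756
Mean correct RT = 3252/5 = 650.4000 ms
Proportion correct = 5/8
IES = 650.4000 / (5/8) = 1040.640 ms

1041 ms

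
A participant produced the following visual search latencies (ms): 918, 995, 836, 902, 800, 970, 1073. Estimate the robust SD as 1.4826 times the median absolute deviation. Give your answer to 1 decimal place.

Sorted: 800, 836, 902, 918, 970, 995, 1073 → median = 918
|x − 918| sorted: 0, 16, 52, 77, 82, 118, 155 → MAD = 77
Robust SD ≈ 1.4826 × 77 = 114.160

114.2 ms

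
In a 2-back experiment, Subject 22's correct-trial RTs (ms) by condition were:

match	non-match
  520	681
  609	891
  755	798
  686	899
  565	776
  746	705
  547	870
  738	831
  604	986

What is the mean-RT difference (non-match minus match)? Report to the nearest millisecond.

M(match) = 5770/9 = 641.111
M(non-match) = 7437/9 = 826.333
Difference = 826.333 − 641.111 = 185.222 ms

185 ms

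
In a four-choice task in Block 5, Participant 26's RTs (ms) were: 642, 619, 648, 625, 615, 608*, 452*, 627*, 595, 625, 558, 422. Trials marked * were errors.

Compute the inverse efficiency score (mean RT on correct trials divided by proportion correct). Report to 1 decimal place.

792.4 ms

Correct trials (n=9): 642, 619, 648, 625, 615, 595, 625, 558, 422
Mean correct RT = 5349/9 = 594.3333 ms
Proportion correct = 9/12
IES = 594.3333 / (9/12) = 792.444 ms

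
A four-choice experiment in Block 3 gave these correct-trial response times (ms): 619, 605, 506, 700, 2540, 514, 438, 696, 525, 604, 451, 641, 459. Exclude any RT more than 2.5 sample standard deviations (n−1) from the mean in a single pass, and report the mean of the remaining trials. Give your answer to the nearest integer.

n = 13, ΣRT = 9298, M = 715.231
Σ(x−M)² = 3702466.31; s = √(3702466.31/12) = 555.463
Cutoffs: 715.231 ± 2.5·555.463 → [-673.4, 2103.9]
Outside: 2540 → excluded.
Retained (n=12): Σ = 6758, mean = 6758/12 = 563.167

563 ms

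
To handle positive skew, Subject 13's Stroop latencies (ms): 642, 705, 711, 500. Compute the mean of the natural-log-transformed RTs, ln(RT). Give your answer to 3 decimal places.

ln(RT): 6.4646, 6.5582, 6.5667, 6.2146
Σ ln(RT) = 25.8041
Mean = 25.8041/4 = 6.45102

6.451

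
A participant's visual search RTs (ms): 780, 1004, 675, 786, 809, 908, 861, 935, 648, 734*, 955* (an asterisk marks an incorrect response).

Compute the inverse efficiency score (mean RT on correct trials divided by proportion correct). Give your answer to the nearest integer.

Correct trials (n=9): 780, 1004, 675, 786, 809, 908, 861, 935, 648
Mean correct RT = 7406/9 = 822.8889 ms
Proportion correct = 9/11
IES = 822.8889 / (9/11) = 1005.753 ms

1006 ms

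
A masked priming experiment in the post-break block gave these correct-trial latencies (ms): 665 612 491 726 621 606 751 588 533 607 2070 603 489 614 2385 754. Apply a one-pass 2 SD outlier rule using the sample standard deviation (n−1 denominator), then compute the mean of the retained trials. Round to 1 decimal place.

n = 16, ΣRT = 13115, M = 819.688
Σ(x−M)² = 4671251.44; s = √(4671251.44/15) = 558.047
Cutoffs: 819.688 ± 2·558.047 → [-296.4, 1935.8]
Outside: 2070, 2385 → excluded.
Retained (n=14): Σ = 8660, mean = 8660/14 = 618.571

618.6 ms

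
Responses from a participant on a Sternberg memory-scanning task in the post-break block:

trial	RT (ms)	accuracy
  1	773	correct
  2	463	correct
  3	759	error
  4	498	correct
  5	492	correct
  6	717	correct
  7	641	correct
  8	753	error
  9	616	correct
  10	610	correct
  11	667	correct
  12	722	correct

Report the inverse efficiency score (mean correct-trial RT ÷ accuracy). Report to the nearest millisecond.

744 ms

Correct trials (n=10): 773, 463, 498, 492, 717, 641, 616, 610, 667, 722
Mean correct RT = 6199/10 = 619.9000 ms
Proportion correct = 10/12
IES = 619.9000 / (10/12) = 743.880 ms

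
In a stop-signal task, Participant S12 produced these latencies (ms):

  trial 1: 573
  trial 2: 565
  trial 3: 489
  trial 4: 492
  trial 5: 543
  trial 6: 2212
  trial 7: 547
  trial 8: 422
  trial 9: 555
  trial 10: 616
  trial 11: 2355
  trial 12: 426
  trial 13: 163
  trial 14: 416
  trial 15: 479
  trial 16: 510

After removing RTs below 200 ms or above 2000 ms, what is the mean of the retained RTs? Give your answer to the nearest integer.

Excluded: 163, 2212, 2355
Retained (n=13): Σ = 6633
Mean = 6633/13 = 510.2308

510 ms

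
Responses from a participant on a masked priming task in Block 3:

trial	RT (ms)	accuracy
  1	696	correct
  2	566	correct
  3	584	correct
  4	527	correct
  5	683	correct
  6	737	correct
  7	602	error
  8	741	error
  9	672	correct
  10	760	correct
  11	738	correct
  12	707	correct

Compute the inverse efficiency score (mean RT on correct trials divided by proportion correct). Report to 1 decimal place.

Correct trials (n=10): 696, 566, 584, 527, 683, 737, 672, 760, 738, 707
Mean correct RT = 6670/10 = 667.0000 ms
Proportion correct = 10/12
IES = 667.0000 / (10/12) = 800.400 ms

800.4 ms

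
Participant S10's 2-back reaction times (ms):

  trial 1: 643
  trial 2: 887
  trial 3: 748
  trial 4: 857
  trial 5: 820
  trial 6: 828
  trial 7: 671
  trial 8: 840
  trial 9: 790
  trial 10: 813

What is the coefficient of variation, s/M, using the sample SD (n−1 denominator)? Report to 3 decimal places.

0.101

n = 10, Σ = 7897, M = 789.7000
Σ(x−M)² = 56804.100; s = √(56804.100/9) = 79.4454
CV = 79.4454 / 789.7000 = 0.10060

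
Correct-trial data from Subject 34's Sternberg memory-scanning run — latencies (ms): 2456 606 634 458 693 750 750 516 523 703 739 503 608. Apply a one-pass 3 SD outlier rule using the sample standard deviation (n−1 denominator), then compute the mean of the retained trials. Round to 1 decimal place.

623.6 ms

n = 13, ΣRT = 9939, M = 764.538
Σ(x−M)² = 3220181.23; s = √(3220181.23/12) = 518.024
Cutoffs: 764.538 ± 3·518.024 → [-789.5, 2318.6]
Outside: 2456 → excluded.
Retained (n=12): Σ = 7483, mean = 7483/12 = 623.583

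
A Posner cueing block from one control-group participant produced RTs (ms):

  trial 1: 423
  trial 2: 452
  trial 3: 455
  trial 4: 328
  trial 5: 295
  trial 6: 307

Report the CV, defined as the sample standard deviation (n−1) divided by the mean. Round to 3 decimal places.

0.198

n = 6, Σ = 2260, M = 376.6667
Σ(x−M)² = 27849.333; s = √(27849.333/5) = 74.6315
CV = 74.6315 / 376.6667 = 0.19814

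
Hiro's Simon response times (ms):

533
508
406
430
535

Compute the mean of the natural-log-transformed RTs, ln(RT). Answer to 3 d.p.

6.172

ln(RT): 6.2785, 6.2305, 6.0064, 6.0638, 6.2823
Σ ln(RT) = 30.8614
Mean = 30.8614/5 = 6.17228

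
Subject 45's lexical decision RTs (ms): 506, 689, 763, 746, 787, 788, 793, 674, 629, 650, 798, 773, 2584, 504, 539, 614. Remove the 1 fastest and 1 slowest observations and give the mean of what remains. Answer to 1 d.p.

Sorted: 504, 506, 539, 614, 629, 650, 674, 689, 746, 763, 773, 787, 788, 793, 798, 2584
Drop lowest 1 (504) and highest 1 (2584)
Remaining (n=14): Σ = 9749, mean = 9749/14 = 696.357

696.4 ms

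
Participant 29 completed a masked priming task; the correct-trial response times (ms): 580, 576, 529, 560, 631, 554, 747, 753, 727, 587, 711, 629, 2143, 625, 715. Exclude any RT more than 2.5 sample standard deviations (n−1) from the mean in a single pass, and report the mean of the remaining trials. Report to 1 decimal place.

n = 15, ΣRT = 11067, M = 737.800
Σ(x−M)² = 2195038.40; s = √(2195038.40/14) = 395.965
Cutoffs: 737.800 ± 2.5·395.965 → [-252.1, 1727.7]
Outside: 2143 → excluded.
Retained (n=14): Σ = 8924, mean = 8924/14 = 637.429

637.4 ms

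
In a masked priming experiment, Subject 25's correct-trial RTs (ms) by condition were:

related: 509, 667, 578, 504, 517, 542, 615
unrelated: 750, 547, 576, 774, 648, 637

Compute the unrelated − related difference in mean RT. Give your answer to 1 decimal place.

93.6 ms

M(related) = 3932/7 = 561.714
M(unrelated) = 3932/6 = 655.333
Difference = 655.333 − 561.714 = 93.619 ms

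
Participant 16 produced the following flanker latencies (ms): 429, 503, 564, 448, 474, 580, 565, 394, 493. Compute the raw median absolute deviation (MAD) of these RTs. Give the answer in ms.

Sorted: 394, 429, 448, 474, 493, 503, 564, 565, 580 → median = 493
|x − 493|: 64, 10, 71, 45, 19, 87, 72, 99, 0
Sorted deviations: 0, 10, 19, 45, 64, 71, 72, 87, 99 → MAD = 64

64 ms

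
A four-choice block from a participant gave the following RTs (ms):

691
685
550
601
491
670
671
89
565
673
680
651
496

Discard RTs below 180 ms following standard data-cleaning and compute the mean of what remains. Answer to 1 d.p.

618.7 ms

Excluded: 89
Retained (n=12): Σ = 7424
Mean = 7424/12 = 618.6667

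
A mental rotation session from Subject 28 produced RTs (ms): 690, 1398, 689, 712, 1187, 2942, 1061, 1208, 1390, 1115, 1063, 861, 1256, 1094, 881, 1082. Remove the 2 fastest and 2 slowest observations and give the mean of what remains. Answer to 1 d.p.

Sorted: 689, 690, 712, 861, 881, 1061, 1063, 1082, 1094, 1115, 1187, 1208, 1256, 1390, 1398, 2942
Drop lowest 2 (689, 690) and highest 2 (1398, 2942)
Remaining (n=12): Σ = 12910, mean = 12910/12 = 1075.833

1075.8 ms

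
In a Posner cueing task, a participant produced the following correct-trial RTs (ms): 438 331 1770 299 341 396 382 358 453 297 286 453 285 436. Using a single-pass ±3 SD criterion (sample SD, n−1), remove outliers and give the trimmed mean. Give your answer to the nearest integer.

366 ms

n = 14, ΣRT = 6525, M = 466.071
Σ(x−M)² = 1881518.93; s = √(1881518.93/13) = 380.437
Cutoffs: 466.071 ± 3·380.437 → [-675.2, 1607.4]
Outside: 1770 → excluded.
Retained (n=13): Σ = 4755, mean = 4755/13 = 365.769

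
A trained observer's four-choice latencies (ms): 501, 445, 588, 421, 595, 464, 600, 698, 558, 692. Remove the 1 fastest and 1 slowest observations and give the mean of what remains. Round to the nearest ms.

Sorted: 421, 445, 464, 501, 558, 588, 595, 600, 692, 698
Drop lowest 1 (421) and highest 1 (698)
Remaining (n=8): Σ = 4443, mean = 4443/8 = 555.375

555 ms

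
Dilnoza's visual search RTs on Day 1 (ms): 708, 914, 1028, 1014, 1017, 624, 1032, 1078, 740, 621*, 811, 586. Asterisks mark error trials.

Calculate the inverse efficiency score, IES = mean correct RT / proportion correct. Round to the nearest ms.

947 ms

Correct trials (n=11): 708, 914, 1028, 1014, 1017, 624, 1032, 1078, 740, 811, 586
Mean correct RT = 9552/11 = 868.3636 ms
Proportion correct = 11/12
IES = 868.3636 / (11/12) = 947.306 ms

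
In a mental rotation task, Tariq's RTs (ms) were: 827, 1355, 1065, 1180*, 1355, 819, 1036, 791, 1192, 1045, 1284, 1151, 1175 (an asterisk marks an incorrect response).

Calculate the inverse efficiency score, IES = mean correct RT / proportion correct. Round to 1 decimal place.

1182.2 ms

Correct trials (n=12): 827, 1355, 1065, 1355, 819, 1036, 791, 1192, 1045, 1284, 1151, 1175
Mean correct RT = 13095/12 = 1091.2500 ms
Proportion correct = 12/13
IES = 1091.2500 / (12/13) = 1182.188 ms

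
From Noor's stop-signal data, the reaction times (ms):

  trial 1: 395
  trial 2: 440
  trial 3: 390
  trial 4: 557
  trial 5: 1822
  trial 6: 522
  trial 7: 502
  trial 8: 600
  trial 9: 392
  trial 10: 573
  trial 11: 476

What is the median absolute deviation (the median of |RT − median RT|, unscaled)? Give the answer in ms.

Sorted: 390, 392, 395, 440, 476, 502, 522, 557, 573, 600, 1822 → median = 502
|x − 502|: 107, 62, 112, 55, 1320, 20, 0, 98, 110, 71, 26
Sorted deviations: 0, 20, 26, 55, 62, 71, 98, 107, 110, 112, 1320 → MAD = 71

71 ms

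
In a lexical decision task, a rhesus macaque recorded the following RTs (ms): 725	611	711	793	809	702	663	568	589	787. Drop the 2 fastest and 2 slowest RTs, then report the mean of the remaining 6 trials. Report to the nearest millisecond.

700 ms

Sorted: 568, 589, 611, 663, 702, 711, 725, 787, 793, 809
Drop lowest 2 (568, 589) and highest 2 (793, 809)
Remaining (n=6): Σ = 4199, mean = 4199/6 = 699.833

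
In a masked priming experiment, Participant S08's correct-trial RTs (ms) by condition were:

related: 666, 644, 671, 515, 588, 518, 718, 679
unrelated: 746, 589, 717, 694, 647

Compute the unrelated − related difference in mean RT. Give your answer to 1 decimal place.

M(related) = 4999/8 = 624.875
M(unrelated) = 3393/5 = 678.600
Difference = 678.600 − 624.875 = 53.725 ms

53.7 ms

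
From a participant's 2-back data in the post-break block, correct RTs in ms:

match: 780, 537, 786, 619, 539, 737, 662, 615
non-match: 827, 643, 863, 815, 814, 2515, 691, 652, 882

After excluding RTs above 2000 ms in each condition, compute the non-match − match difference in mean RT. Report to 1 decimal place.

non-match: exclude 2515
M(match) = 5275/8 = 659.375
M(non-match) = 6187/8 = 773.375
Difference = 773.375 − 659.375 = 114.000 ms

114.0 ms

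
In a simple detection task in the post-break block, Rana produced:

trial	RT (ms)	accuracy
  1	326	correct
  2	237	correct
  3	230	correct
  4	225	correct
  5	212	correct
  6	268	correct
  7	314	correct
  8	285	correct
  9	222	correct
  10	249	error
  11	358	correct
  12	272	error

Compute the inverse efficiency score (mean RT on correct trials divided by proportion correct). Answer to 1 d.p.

Correct trials (n=10): 326, 237, 230, 225, 212, 268, 314, 285, 222, 358
Mean correct RT = 2677/10 = 267.7000 ms
Proportion correct = 10/12
IES = 267.7000 / (10/12) = 321.240 ms

321.2 ms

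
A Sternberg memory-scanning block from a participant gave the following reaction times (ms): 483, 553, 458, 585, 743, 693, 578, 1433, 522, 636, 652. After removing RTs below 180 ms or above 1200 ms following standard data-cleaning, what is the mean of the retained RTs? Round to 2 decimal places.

590.30 ms

Excluded: 1433
Retained (n=10): Σ = 5903
Mean = 5903/10 = 590.3000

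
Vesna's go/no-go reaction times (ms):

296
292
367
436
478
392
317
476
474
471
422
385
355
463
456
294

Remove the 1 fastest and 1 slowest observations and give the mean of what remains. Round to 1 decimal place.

Sorted: 292, 294, 296, 317, 355, 367, 385, 392, 422, 436, 456, 463, 471, 474, 476, 478
Drop lowest 1 (292) and highest 1 (478)
Remaining (n=14): Σ = 5604, mean = 5604/14 = 400.286

400.3 ms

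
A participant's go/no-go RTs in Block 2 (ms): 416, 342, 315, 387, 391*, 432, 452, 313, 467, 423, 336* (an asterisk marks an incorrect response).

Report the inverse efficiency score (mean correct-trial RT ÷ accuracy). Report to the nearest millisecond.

Correct trials (n=9): 416, 342, 315, 387, 432, 452, 313, 467, 423
Mean correct RT = 3547/9 = 394.1111 ms
Proportion correct = 9/11
IES = 394.1111 / (9/11) = 481.691 ms

482 ms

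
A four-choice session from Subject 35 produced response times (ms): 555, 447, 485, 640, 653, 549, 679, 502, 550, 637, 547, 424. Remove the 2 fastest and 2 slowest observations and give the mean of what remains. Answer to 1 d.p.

Sorted: 424, 447, 485, 502, 547, 549, 550, 555, 637, 640, 653, 679
Drop lowest 2 (424, 447) and highest 2 (653, 679)
Remaining (n=8): Σ = 4465, mean = 4465/8 = 558.125

558.1 ms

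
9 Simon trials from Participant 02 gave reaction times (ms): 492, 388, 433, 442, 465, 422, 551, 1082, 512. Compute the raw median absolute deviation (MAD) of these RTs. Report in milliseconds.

Sorted: 388, 422, 433, 442, 465, 492, 512, 551, 1082 → median = 465
|x − 465|: 27, 77, 32, 23, 0, 43, 86, 617, 47
Sorted deviations: 0, 23, 27, 32, 43, 47, 77, 86, 617 → MAD = 43

43 ms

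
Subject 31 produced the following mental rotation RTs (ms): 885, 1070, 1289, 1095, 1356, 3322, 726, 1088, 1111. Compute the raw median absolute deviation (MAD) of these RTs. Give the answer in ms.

Sorted: 726, 885, 1070, 1088, 1095, 1111, 1289, 1356, 3322 → median = 1095
|x − 1095|: 210, 25, 194, 0, 261, 2227, 369, 7, 16
Sorted deviations: 0, 7, 16, 25, 194, 210, 261, 369, 2227 → MAD = 194

194 ms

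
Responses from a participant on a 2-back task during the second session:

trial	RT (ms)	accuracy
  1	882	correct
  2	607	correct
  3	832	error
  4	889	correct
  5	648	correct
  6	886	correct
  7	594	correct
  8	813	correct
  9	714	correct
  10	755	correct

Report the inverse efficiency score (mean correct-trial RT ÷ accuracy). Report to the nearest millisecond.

Correct trials (n=9): 882, 607, 889, 648, 886, 594, 813, 714, 755
Mean correct RT = 6788/9 = 754.2222 ms
Proportion correct = 9/10
IES = 754.2222 / (9/10) = 838.025 ms

838 ms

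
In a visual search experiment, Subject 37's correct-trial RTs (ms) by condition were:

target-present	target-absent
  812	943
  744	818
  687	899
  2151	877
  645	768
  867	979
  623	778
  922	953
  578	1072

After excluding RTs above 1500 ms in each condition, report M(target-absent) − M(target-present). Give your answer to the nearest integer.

164 ms

target-present: exclude 2151
M(target-present) = 5878/8 = 734.750
M(target-absent) = 8087/9 = 898.556
Difference = 898.556 − 734.750 = 163.806 ms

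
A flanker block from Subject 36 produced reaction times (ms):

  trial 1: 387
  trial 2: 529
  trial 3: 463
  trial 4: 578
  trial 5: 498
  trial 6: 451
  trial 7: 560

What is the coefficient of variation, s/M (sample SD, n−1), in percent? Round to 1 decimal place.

13.5%

n = 7, Σ = 3466, M = 495.1429
Σ(x−M)² = 26902.857; s = √(26902.857/6) = 66.9613
CV = 66.9613 / 495.1429 = 0.13524 = 13.524%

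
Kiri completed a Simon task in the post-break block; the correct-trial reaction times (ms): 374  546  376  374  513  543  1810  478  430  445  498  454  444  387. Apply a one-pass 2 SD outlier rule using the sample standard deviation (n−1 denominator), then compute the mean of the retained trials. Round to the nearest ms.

n = 14, ΣRT = 7672, M = 548.000
Σ(x−M)² = 1761540.00; s = √(1761540.00/13) = 368.107
Cutoffs: 548.000 ± 2·368.107 → [-188.2, 1284.2]
Outside: 1810 → excluded.
Retained (n=13): Σ = 5862, mean = 5862/13 = 450.923

451 ms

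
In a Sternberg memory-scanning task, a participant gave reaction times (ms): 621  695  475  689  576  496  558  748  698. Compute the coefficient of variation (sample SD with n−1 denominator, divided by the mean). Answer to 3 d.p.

n = 9, Σ = 5556, M = 617.3333
Σ(x−M)² = 74972.000; s = √(74972.000/8) = 96.8065
CV = 96.8065 / 617.3333 = 0.15681

0.157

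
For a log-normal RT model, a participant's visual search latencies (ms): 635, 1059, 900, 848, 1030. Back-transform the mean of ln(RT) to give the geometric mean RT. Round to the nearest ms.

880 ms

ln(RT): 6.4536, 6.9651, 6.8024, 6.7429, 6.9373
Mean ln(RT) = 33.9013/5 = 6.78026
Geometric mean = exp(6.78026) = 880.30 ms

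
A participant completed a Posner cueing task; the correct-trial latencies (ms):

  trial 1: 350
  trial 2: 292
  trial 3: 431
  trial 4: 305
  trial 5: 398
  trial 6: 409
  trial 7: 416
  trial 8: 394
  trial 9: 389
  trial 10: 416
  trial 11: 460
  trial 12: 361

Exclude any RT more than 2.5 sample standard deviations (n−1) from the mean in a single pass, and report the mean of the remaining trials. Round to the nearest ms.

n = 12, ΣRT = 4621, M = 385.083
Σ(x−M)² = 27354.92; s = √(27354.92/11) = 49.868
Cutoffs: 385.083 ± 2.5·49.868 → [260.4, 509.8]
No RTs fall outside the cutoffs; all 12 retained. Mean = 4621/12 = 385.083

385 ms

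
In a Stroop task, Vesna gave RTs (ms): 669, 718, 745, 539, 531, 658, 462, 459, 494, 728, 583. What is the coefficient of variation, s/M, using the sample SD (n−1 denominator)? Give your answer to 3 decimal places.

n = 11, Σ = 6586, M = 598.7273
Σ(x−M)² = 118372.182; s = √(118372.182/10) = 108.7990
CV = 108.7990 / 598.7273 = 0.18172

0.182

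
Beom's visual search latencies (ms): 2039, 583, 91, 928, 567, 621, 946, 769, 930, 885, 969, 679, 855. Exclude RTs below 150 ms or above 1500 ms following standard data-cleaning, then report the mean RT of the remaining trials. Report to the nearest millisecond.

Excluded: 91, 2039
Retained (n=11): Σ = 8732
Mean = 8732/11 = 793.8182

794 ms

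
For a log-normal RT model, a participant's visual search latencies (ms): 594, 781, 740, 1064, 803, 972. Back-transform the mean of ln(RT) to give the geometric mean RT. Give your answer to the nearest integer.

811 ms

ln(RT): 6.3869, 6.6606, 6.6067, 6.9698, 6.6884, 6.8794
Mean ln(RT) = 40.1916/6 = 6.69860
Geometric mean = exp(6.69860) = 811.27 ms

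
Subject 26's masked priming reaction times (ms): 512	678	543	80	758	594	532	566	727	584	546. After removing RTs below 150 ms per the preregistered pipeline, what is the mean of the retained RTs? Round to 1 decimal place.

Excluded: 80
Retained (n=10): Σ = 6040
Mean = 6040/10 = 604.0000

604.0 ms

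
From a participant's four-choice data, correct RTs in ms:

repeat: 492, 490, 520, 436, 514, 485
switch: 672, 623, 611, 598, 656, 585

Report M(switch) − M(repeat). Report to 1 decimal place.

134.7 ms

M(repeat) = 2937/6 = 489.500
M(switch) = 3745/6 = 624.167
Difference = 624.167 − 489.500 = 134.667 ms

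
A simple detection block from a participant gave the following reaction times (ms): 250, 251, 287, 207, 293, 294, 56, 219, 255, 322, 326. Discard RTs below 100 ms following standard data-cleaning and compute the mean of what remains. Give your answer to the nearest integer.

Excluded: 56
Retained (n=10): Σ = 2704
Mean = 2704/10 = 270.4000

270 ms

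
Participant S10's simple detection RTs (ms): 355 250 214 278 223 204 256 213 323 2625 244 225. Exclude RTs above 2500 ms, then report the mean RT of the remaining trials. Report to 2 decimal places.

253.18 ms

Excluded: 2625
Retained (n=11): Σ = 2785
Mean = 2785/11 = 253.1818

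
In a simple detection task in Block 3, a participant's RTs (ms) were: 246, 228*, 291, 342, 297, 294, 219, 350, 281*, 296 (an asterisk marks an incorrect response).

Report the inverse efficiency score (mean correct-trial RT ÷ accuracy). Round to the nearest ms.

Correct trials (n=8): 246, 291, 342, 297, 294, 219, 350, 296
Mean correct RT = 2335/8 = 291.8750 ms
Proportion correct = 8/10
IES = 291.8750 / (8/10) = 364.844 ms

365 ms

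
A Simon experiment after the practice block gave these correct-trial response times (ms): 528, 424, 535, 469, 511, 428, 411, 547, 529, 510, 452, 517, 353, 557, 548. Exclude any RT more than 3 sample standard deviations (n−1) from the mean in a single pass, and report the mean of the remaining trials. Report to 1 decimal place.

n = 15, ΣRT = 7319, M = 487.933
Σ(x−M)² = 52692.93; s = √(52692.93/14) = 61.350
Cutoffs: 487.933 ± 3·61.350 → [303.9, 672.0]
No RTs fall outside the cutoffs; all 15 retained. Mean = 7319/15 = 487.933

487.9 ms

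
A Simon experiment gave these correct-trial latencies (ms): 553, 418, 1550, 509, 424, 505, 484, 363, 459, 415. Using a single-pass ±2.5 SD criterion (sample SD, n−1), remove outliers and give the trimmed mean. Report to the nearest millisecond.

459 ms

n = 10, ΣRT = 5680, M = 568.000
Σ(x−M)² = 1099606.00; s = √(1099606.00/9) = 349.540
Cutoffs: 568.000 ± 2.5·349.540 → [-305.9, 1441.9]
Outside: 1550 → excluded.
Retained (n=9): Σ = 4130, mean = 4130/9 = 458.889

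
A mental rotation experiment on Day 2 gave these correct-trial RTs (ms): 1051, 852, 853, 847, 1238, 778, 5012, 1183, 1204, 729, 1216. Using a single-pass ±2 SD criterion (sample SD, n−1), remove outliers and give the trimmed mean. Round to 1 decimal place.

n = 11, ΣRT = 14963, M = 1360.273
Σ(x−M)² = 15039036.18; s = √(15039036.18/10) = 1226.337
Cutoffs: 1360.273 ± 2·1226.337 → [-1092.4, 3812.9]
Outside: 5012 → excluded.
Retained (n=10): Σ = 9951, mean = 9951/10 = 995.100

995.1 ms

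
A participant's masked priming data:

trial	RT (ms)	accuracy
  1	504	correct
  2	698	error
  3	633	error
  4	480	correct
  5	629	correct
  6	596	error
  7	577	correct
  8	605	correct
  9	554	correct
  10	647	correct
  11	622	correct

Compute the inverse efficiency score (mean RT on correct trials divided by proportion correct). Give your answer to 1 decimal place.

793.7 ms

Correct trials (n=8): 504, 480, 629, 577, 605, 554, 647, 622
Mean correct RT = 4618/8 = 577.2500 ms
Proportion correct = 8/11
IES = 577.2500 / (8/11) = 793.719 ms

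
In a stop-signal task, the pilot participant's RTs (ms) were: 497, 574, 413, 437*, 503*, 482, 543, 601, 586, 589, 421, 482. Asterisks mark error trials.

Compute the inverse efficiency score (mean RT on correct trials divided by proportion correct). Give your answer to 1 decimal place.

Correct trials (n=10): 497, 574, 413, 482, 543, 601, 586, 589, 421, 482
Mean correct RT = 5188/10 = 518.8000 ms
Proportion correct = 10/12
IES = 518.8000 / (10/12) = 622.560 ms

622.6 ms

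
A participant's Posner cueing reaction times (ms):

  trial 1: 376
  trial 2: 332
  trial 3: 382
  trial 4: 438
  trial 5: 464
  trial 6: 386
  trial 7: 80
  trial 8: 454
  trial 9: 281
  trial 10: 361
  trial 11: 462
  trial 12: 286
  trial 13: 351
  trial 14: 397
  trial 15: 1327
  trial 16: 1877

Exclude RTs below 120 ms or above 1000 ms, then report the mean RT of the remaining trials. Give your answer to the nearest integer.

Excluded: 80, 1327, 1877
Retained (n=13): Σ = 4970
Mean = 4970/13 = 382.3077

382 ms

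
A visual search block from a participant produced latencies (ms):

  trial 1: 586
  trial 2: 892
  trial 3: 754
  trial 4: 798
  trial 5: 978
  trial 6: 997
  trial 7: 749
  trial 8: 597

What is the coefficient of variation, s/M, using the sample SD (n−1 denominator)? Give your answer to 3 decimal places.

0.197

n = 8, Σ = 6351, M = 793.8750
Σ(x−M)² = 170382.875; s = √(170382.875/7) = 156.0141
CV = 156.0141 / 793.8750 = 0.19652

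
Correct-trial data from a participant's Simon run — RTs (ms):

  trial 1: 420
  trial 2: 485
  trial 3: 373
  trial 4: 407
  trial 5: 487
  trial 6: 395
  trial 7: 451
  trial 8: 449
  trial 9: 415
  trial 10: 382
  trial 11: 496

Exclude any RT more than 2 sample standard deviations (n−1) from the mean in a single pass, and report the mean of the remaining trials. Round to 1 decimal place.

n = 11, ΣRT = 4760, M = 432.727
Σ(x−M)² = 18982.18; s = √(18982.18/10) = 43.569
Cutoffs: 432.727 ± 2·43.569 → [345.6, 519.9]
No RTs fall outside the cutoffs; all 11 retained. Mean = 4760/11 = 432.727

432.7 ms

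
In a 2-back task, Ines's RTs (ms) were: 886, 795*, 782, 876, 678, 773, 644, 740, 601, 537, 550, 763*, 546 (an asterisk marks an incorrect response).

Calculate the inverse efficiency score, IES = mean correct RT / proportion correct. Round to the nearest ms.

Correct trials (n=11): 886, 782, 876, 678, 773, 644, 740, 601, 537, 550, 546
Mean correct RT = 7613/11 = 692.0909 ms
Proportion correct = 11/13
IES = 692.0909 / (11/13) = 817.926 ms

818 ms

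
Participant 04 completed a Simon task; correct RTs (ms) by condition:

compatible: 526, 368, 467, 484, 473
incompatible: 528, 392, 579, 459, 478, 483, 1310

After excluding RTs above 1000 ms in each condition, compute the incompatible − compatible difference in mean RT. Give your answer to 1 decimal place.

22.9 ms

incompatible: exclude 1310
M(compatible) = 2318/5 = 463.600
M(incompatible) = 2919/6 = 486.500
Difference = 486.500 − 463.600 = 22.900 ms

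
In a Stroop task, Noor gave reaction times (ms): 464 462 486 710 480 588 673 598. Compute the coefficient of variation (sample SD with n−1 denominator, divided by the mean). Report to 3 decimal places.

0.177

n = 8, Σ = 4461, M = 557.6250
Σ(x−M)² = 68147.875; s = √(68147.875/7) = 98.6682
CV = 98.6682 / 557.6250 = 0.17694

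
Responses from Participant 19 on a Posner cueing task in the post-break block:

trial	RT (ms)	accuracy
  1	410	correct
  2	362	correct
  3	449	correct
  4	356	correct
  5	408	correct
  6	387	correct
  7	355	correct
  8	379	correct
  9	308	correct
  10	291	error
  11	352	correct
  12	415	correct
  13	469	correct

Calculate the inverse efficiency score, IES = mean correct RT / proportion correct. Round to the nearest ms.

Correct trials (n=12): 410, 362, 449, 356, 408, 387, 355, 379, 308, 352, 415, 469
Mean correct RT = 4650/12 = 387.5000 ms
Proportion correct = 12/13
IES = 387.5000 / (12/13) = 419.792 ms

420 ms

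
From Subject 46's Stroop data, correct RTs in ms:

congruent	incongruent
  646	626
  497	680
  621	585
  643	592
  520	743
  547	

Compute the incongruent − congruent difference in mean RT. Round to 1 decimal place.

M(congruent) = 3474/6 = 579.000
M(incongruent) = 3226/5 = 645.200
Difference = 645.200 − 579.000 = 66.200 ms

66.2 ms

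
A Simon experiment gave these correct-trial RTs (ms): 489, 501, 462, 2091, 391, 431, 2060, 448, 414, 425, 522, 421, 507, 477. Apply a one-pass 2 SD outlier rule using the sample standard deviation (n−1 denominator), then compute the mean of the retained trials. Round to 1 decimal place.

457.3 ms

n = 14, ΣRT = 9639, M = 688.500
Σ(x−M)² = 4508665.50; s = √(4508665.50/13) = 588.915
Cutoffs: 688.500 ± 2·588.915 → [-489.3, 1866.3]
Outside: 2060, 2091 → excluded.
Retained (n=12): Σ = 5488, mean = 5488/12 = 457.333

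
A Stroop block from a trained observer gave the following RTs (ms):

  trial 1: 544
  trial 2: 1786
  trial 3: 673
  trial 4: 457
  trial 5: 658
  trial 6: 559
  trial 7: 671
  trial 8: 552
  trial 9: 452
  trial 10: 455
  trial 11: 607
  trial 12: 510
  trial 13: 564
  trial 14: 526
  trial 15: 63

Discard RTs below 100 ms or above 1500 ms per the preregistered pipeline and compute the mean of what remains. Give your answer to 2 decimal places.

Excluded: 63, 1786
Retained (n=13): Σ = 7228
Mean = 7228/13 = 556.0000

556.00 ms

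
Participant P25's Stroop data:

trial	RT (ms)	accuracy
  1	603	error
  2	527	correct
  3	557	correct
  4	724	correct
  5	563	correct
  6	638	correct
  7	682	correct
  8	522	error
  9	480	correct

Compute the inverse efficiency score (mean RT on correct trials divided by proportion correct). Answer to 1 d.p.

766.1 ms

Correct trials (n=7): 527, 557, 724, 563, 638, 682, 480
Mean correct RT = 4171/7 = 595.8571 ms
Proportion correct = 7/9
IES = 595.8571 / (7/9) = 766.102 ms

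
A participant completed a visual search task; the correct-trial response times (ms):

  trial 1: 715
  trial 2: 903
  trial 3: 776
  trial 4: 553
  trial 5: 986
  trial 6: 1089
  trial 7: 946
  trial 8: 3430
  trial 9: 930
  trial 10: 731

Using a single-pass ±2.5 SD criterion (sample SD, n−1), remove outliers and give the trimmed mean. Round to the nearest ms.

848 ms

n = 10, ΣRT = 11059, M = 1105.900
Σ(x−M)² = 6221664.90; s = √(6221664.90/9) = 831.442
Cutoffs: 1105.900 ± 2.5·831.442 → [-972.7, 3184.5]
Outside: 3430 → excluded.
Retained (n=9): Σ = 7629, mean = 7629/9 = 847.667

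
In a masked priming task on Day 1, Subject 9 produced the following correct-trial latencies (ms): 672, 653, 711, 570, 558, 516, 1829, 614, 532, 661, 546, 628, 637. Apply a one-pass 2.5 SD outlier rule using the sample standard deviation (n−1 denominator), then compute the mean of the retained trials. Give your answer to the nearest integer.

n = 13, ΣRT = 9127, M = 702.077
Σ(x−M)² = 1418628.92; s = √(1418628.92/12) = 343.830
Cutoffs: 702.077 ± 2.5·343.830 → [-157.5, 1561.7]
Outside: 1829 → excluded.
Retained (n=12): Σ = 7298, mean = 7298/12 = 608.167

608 ms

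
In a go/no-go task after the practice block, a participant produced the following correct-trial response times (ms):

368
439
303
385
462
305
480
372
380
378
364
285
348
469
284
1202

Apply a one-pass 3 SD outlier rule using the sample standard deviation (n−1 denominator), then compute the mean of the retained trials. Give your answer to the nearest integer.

n = 16, ΣRT = 6824, M = 426.500
Σ(x−M)² = 700526.00; s = √(700526.00/15) = 216.106
Cutoffs: 426.500 ± 3·216.106 → [-221.8, 1074.8]
Outside: 1202 → excluded.
Retained (n=15): Σ = 5622, mean = 5622/15 = 374.800

375 ms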